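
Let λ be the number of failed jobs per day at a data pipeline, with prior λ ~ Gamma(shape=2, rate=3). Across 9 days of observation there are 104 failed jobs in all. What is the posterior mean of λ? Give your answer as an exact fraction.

Total count 104 over total exposure 9 days.
Conjugate update: add total count to the shape and total exposure to the rate, giving Gamma(106, 12).
Posterior mean = α'/β' = 106/12 = 53/6.

53/6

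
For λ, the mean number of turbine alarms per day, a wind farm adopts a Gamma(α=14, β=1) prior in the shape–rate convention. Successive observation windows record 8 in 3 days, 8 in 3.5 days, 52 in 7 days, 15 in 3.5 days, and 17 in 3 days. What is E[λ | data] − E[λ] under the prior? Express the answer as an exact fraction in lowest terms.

-60/7

Total count: 8 + 8 + 52 + 15 + 17 = 100.
Total exposure: 3 + 3.5 + 7 + 3.5 + 3 = 20 days.
The Gamma prior is conjugate for the Poisson rate, so λ | data ~ Gamma(14+100, 1+20) = Gamma(114, 21).
Posterior mean = 114/21 = 38/7; prior mean = 14/1 = 14. Difference = 38/7 − 14 = -60/7.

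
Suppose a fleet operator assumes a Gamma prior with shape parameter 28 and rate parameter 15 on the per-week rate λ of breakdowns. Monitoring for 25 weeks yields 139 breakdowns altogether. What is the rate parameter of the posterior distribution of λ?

40

Total count 139 over total exposure 25 weeks.
Posterior: α' = 28 + 139 = 167, β' = 15 + 25 = 40.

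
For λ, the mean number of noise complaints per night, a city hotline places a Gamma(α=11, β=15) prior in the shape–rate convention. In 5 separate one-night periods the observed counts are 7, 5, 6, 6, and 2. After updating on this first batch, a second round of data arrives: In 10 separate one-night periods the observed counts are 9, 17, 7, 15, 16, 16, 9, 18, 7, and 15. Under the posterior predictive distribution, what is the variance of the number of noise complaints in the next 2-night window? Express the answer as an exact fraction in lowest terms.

2656/225

Total count: 7 + 5 + 6 + 6 + 2 = 26.
Total exposure: 5 nights.
After the first batch: Gamma(11 + 26, 15 + 5) = Gamma(37, 20).
Total count: 9 + 17 + 7 + 15 + 16 + 16 + 9 + 18 + 7 + 15 = 129.
Total exposure: 10 nights.
After the second batch: Gamma(37 + 129, 20 + 10) = Gamma(166, 30).
The posterior predictive for a window of length T is Negative Binomial with variance T·α'·(β'+T)/β'² = 2·166·32/900 = 2656/225.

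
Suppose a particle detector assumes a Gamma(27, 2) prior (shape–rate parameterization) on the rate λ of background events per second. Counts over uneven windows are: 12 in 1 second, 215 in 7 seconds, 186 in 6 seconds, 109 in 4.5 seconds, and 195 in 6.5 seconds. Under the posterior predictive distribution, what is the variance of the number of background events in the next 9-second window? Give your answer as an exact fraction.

Total count: 12 + 215 + 186 + 109 + 195 = 717.
Total exposure: 1 + 7 + 6 + 4.5 + 6.5 = 25 seconds.
Posterior: α' = 27 + 717 = 744, β' = 2 + 25 = 27.
The posterior predictive for a window of length T is Negative Binomial with variance T·α'·(β'+T)/β'² = 9·744·36/729 = 992/3.

992/3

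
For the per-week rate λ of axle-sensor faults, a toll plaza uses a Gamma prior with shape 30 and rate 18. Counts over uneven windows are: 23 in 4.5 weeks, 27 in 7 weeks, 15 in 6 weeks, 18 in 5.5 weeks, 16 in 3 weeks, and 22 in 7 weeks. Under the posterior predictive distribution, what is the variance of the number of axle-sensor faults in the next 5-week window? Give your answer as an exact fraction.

42280/2601

Total count: 23 + 27 + 15 + 18 + 16 + 22 = 121.
Total exposure: 4.5 + 7 + 6 + 5.5 + 3 + 7 = 33 weeks.
Conjugate update: add total count to the shape and total exposure to the rate, giving Gamma(151, 51).
The posterior predictive for a window of length T is Negative Binomial with variance T·α'·(β'+T)/β'² = 5·151·56/2601 = 42280/2601.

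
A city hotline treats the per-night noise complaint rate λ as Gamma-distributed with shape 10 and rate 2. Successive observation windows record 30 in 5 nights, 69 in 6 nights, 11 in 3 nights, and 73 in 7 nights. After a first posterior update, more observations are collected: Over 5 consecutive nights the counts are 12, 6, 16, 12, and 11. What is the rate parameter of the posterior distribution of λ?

28

Total count: 30 + 69 + 11 + 73 = 183.
Total exposure: 5 + 6 + 3 + 7 = 21 nights.
After the first batch: Gamma(10 + 183, 2 + 21) = Gamma(193, 23).
Total count: 12 + 6 + 16 + 12 + 11 = 57.
Total exposure: 5 nights.
After the second batch: Gamma(193 + 57, 23 + 5) = Gamma(250, 28).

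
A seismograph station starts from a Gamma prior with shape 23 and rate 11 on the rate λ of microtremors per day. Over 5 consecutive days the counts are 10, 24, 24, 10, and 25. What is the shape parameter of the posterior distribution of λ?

Total count: 10 + 24 + 24 + 10 + 25 = 93.
Total exposure: 5 days.
By Gamma–Poisson conjugacy, the posterior is Gamma(α + Σx, β + Σt) = Gamma(23 + 93, 11 + 5) = Gamma(116, 16).

116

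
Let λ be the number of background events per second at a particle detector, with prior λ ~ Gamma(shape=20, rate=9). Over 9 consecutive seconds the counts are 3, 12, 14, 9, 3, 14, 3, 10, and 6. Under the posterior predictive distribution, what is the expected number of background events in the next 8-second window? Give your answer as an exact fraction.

376/9

Total count: 3 + 12 + 14 + 9 + 3 + 14 + 3 + 10 + 6 = 74.
Total exposure: 9 seconds.
The Gamma prior is conjugate for the Poisson rate, so λ | data ~ Gamma(20+74, 9+9) = Gamma(94, 18).
Predictive mean over an 8-second window = T·E[λ|data] = 8·94/18 = 376/9.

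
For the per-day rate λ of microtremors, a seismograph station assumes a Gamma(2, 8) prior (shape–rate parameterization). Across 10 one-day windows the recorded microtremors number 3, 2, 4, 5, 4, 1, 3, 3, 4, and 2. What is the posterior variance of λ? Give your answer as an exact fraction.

11/108

Total count: 3 + 2 + 4 + 5 + 4 + 1 + 3 + 3 + 4 + 2 = 31.
Total exposure: 10 days.
Conjugate update: add total count to the shape and total exposure to the rate, giving Gamma(33, 18).
Posterior variance = α'/β'² = 33/324 = 11/108.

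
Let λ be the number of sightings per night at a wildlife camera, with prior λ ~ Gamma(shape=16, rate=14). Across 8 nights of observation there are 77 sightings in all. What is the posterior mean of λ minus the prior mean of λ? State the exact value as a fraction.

475/154

Total count 77 over total exposure 8 nights.
Conjugate update: add total count to the shape and total exposure to the rate, giving Gamma(93, 22).
Posterior mean = 93/22 = 93/22; prior mean = 16/14 = 8/7. Difference = 93/22 − 8/7 = 475/154.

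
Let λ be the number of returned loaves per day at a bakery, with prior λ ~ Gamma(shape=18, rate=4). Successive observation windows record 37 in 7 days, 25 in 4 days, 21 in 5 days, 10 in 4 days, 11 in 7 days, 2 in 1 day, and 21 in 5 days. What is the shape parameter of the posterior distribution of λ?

Total count: 37 + 25 + 21 + 10 + 11 + 2 + 21 = 127.
Total exposure: 7 + 4 + 5 + 4 + 7 + 1 + 5 = 33 days.
The Gamma prior is conjugate for the Poisson rate, so λ | data ~ Gamma(18+127, 4+33) = Gamma(145, 37).

145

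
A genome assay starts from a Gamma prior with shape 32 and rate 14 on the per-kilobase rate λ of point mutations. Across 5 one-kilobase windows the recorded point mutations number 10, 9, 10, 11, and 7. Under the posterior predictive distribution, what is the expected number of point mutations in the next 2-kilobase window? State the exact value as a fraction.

Total count: 10 + 9 + 10 + 11 + 7 = 47.
Total exposure: 5 kilobases.
By Gamma–Poisson conjugacy, the posterior is Gamma(α + Σx, β + Σt) = Gamma(32 + 47, 14 + 5) = Gamma(79, 19).
Predictive mean over a 2-kilobase window = T·E[λ|data] = 2·79/19 = 158/19.

158/19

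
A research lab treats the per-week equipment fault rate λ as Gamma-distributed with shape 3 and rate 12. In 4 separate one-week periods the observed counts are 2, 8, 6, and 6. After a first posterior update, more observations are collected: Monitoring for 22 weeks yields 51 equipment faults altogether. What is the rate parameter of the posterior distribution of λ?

Total count: 2 + 8 + 6 + 6 = 22.
Total exposure: 4 weeks.
After the first batch: Gamma(3 + 22, 12 + 4) = Gamma(25, 16).
Total count 51 over total exposure 22 weeks.
After the second batch: Gamma(25 + 51, 16 + 22) = Gamma(76, 38).

38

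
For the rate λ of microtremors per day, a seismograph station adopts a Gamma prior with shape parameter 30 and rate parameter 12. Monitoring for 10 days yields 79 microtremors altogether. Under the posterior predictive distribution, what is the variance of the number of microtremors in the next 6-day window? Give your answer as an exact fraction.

Total count 79 over total exposure 10 days.
Conjugate update: add total count to the shape and total exposure to the rate, giving Gamma(109, 22).
The posterior predictive for a window of length T is Negative Binomial with variance T·α'·(β'+T)/β'² = 6·109·28/484 = 4578/121.

4578/121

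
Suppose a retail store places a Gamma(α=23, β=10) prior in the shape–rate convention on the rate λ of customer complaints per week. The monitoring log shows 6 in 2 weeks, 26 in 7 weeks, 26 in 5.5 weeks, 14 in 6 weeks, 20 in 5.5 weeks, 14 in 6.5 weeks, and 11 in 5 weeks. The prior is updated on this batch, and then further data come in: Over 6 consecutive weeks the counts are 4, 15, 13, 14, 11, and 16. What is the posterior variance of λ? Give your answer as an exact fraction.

852/11449

Total count: 6 + 26 + 26 + 14 + 20 + 14 + 11 = 117.
Total exposure: 2 + 7 + 5.5 + 6 + 5.5 + 6.5 + 5 = 37.5 weeks.
After the first batch: Gamma(23 + 117, 10 + 37.5) = Gamma(140, 95/2).
Total count: 4 + 15 + 13 + 14 + 11 + 16 = 73.
Total exposure: 6 weeks.
After the second batch: Gamma(140 + 73, 95/2 + 6) = Gamma(213, 107/2).
Posterior variance = α'/β'² = 213/(11449/4) = 852/11449.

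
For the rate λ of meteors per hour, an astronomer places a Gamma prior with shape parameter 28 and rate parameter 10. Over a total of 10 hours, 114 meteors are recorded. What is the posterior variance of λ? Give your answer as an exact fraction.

71/200

Total count 114 over total exposure 10 hours.
By Gamma–Poisson conjugacy, the posterior is Gamma(α + Σx, β + Σt) = Gamma(28 + 114, 10 + 10) = Gamma(142, 20).
Posterior variance = α'/β'² = 142/400 = 71/200.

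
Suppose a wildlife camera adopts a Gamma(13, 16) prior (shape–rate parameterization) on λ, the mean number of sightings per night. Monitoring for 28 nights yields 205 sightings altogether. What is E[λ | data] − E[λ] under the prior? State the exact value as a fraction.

Total count 205 over total exposure 28 nights.
Posterior: α' = 13 + 205 = 218, β' = 16 + 28 = 44.
Posterior mean = 218/44 = 109/22; prior mean = 13/16 = 13/16. Difference = 109/22 − 13/16 = 729/176.

729/176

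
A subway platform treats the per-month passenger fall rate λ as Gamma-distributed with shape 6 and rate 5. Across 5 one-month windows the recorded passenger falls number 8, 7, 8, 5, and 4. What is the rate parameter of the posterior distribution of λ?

10

Total count: 8 + 7 + 8 + 5 + 4 = 32.
Total exposure: 5 months.
Conjugate update: add total count to the shape and total exposure to the rate, giving Gamma(38, 10).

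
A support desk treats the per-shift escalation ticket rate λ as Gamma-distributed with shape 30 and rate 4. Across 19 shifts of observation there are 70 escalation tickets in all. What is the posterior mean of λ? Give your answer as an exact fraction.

100/23

Total count 70 over total exposure 19 shifts.
Conjugate update: add total count to the shape and total exposure to the rate, giving Gamma(100, 23).
Posterior mean = α'/β' = 100/23.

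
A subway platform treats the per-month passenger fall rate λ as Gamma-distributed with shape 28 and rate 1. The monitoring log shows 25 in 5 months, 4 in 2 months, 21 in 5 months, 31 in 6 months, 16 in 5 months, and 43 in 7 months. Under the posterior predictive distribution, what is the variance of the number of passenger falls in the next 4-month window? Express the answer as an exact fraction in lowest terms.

Total count: 25 + 4 + 21 + 31 + 16 + 43 = 140.
Total exposure: 5 + 2 + 5 + 6 + 5 + 7 = 30 months.
Gamma(α, β) with Poisson data over total exposure Σt gives posterior Gamma(α+Σx, β+Σt) = Gamma(168, 31).
The posterior predictive for a window of length T is Negative Binomial with variance T·α'·(β'+T)/β'² = 4·168·35/961 = 23520/961.

23520/961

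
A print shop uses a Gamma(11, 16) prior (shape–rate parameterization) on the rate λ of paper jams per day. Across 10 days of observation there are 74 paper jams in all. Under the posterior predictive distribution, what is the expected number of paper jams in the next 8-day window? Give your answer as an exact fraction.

340/13

Total count 74 over total exposure 10 days.
Posterior: α' = 11 + 74 = 85, β' = 16 + 10 = 26.
Predictive mean over an 8-day window = T·E[λ|data] = 8·85/26 = 340/13.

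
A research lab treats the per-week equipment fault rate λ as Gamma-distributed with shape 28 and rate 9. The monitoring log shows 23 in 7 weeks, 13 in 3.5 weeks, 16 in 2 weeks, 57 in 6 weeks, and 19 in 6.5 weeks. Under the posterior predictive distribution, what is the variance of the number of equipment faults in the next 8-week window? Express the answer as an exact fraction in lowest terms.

13104/289

Total count: 23 + 13 + 16 + 57 + 19 = 128.
Total exposure: 7 + 3.5 + 2 + 6 + 6.5 = 25 weeks.
The Gamma prior is conjugate for the Poisson rate, so λ | data ~ Gamma(28+128, 9+25) = Gamma(156, 34).
The posterior predictive for a window of length T is Negative Binomial with variance T·α'·(β'+T)/β'² = 8·156·42/1156 = 13104/289.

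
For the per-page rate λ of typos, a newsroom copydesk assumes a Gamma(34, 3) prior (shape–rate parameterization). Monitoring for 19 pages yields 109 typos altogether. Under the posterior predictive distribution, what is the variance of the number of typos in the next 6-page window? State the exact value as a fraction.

546/11

Total count 109 over total exposure 19 pages.
By Gamma–Poisson conjugacy, the posterior is Gamma(α + Σx, β + Σt) = Gamma(34 + 109, 3 + 19) = Gamma(143, 22).
The posterior predictive for a window of length T is Negative Binomial with variance T·α'·(β'+T)/β'² = 6·143·28/484 = 546/11.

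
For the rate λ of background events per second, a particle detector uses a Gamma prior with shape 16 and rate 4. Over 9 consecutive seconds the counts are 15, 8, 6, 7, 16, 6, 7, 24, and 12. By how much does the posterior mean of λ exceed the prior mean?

5

Total count: 15 + 8 + 6 + 7 + 16 + 6 + 7 + 24 + 12 = 101.
Total exposure: 9 seconds.
Posterior: α' = 16 + 101 = 117, β' = 4 + 9 = 13.
Posterior mean = 117/13 = 9; prior mean = 16/4 = 4. Difference = 9 − 4 = 5.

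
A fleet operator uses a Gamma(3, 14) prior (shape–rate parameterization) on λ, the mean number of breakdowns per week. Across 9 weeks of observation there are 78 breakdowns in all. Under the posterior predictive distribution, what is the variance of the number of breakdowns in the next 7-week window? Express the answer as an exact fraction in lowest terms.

Total count 78 over total exposure 9 weeks.
Gamma(α, β) with Poisson data over total exposure Σt gives posterior Gamma(α+Σx, β+Σt) = Gamma(81, 23).
The posterior predictive for a window of length T is Negative Binomial with variance T·α'·(β'+T)/β'² = 7·81·30/529 = 17010/529.

17010/529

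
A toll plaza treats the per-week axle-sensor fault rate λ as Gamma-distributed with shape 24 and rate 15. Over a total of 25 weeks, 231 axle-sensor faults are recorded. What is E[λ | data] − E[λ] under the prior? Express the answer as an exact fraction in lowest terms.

191/40

Total count 231 over total exposure 25 weeks.
Gamma(α, β) with Poisson data over total exposure Σt gives posterior Gamma(α+Σx, β+Σt) = Gamma(255, 40).
Posterior mean = 255/40 = 51/8; prior mean = 24/15 = 8/5. Difference = 51/8 − 8/5 = 191/40.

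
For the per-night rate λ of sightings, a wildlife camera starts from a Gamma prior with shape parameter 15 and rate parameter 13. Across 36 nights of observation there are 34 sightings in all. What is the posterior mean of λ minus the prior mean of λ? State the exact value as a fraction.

Total count 34 over total exposure 36 nights.
Posterior: α' = 15 + 34 = 49, β' = 13 + 36 = 49.
Posterior mean = 49/49 = 1; prior mean = 15/13 = 15/13. Difference = 1 − 15/13 = -2/13.

-2/13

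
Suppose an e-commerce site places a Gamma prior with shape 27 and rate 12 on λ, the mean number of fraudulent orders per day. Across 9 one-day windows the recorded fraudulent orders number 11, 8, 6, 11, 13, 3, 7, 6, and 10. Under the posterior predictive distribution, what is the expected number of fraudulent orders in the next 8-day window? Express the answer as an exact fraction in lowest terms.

272/7

Total count: 11 + 8 + 6 + 11 + 13 + 3 + 7 + 6 + 10 = 75.
Total exposure: 9 days.
By Gamma–Poisson conjugacy, the posterior is Gamma(α + Σx, β + Σt) = Gamma(27 + 75, 12 + 9) = Gamma(102, 21).
Predictive mean over an 8-day window = T·E[λ|data] = 8·102/21 = 272/7.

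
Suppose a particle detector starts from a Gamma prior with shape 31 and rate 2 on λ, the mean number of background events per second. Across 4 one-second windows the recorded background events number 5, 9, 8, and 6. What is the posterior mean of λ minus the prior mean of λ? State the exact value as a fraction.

-17/3

Total count: 5 + 9 + 8 + 6 = 28.
Total exposure: 4 seconds.
Gamma(α, β) with Poisson data over total exposure Σt gives posterior Gamma(α+Σx, β+Σt) = Gamma(59, 6).
Posterior mean = 59/6 = 59/6; prior mean = 31/2 = 31/2. Difference = 59/6 − 31/2 = -17/3.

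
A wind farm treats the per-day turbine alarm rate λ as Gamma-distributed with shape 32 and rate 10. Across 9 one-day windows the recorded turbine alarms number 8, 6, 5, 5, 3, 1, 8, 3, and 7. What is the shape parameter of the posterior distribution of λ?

Total count: 8 + 6 + 5 + 5 + 3 + 1 + 8 + 3 + 7 = 46.
Total exposure: 9 days.
Gamma(α, β) with Poisson data over total exposure Σt gives posterior Gamma(α+Σx, β+Σt) = Gamma(78, 19).

78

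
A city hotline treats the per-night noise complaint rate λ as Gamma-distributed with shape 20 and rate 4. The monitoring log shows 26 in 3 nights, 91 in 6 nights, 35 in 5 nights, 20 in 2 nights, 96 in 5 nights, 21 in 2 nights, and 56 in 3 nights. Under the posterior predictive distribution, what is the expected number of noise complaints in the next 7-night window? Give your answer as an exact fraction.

Total count: 26 + 91 + 35 + 20 + 96 + 21 + 56 = 345.
Total exposure: 3 + 6 + 5 + 2 + 5 + 2 + 3 = 26 nights.
Gamma(α, β) with Poisson data over total exposure Σt gives posterior Gamma(α+Σx, β+Σt) = Gamma(365, 30).
Predictive mean over a 7-night window = T·E[λ|data] = 7·365/30 = 511/6.

511/6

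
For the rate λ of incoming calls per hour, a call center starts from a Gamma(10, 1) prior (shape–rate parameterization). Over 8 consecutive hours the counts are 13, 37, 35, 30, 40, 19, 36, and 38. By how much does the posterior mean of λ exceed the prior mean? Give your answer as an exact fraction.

Total count: 13 + 37 + 35 + 30 + 40 + 19 + 36 + 38 = 248.
Total exposure: 8 hours.
Conjugate update: add total count to the shape and total exposure to the rate, giving Gamma(258, 9).
Posterior mean = 258/9 = 86/3; prior mean = 10/1 = 10. Difference = 86/3 − 10 = 56/3.

56/3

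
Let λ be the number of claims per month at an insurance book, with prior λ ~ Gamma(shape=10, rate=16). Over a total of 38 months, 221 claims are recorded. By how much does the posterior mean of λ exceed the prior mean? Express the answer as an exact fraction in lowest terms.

Total count 221 over total exposure 38 months.
The Gamma prior is conjugate for the Poisson rate, so λ | data ~ Gamma(10+221, 16+38) = Gamma(231, 54).
Posterior mean = 231/54 = 77/18; prior mean = 10/16 = 5/8. Difference = 77/18 − 5/8 = 263/72.

263/72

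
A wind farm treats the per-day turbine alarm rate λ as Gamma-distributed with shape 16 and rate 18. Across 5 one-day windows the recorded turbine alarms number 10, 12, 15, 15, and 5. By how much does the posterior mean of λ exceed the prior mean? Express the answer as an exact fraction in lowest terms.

473/207

Total count: 10 + 12 + 15 + 15 + 5 = 57.
Total exposure: 5 days.
The Gamma prior is conjugate for the Poisson rate, so λ | data ~ Gamma(16+57, 18+5) = Gamma(73, 23).
Posterior mean = 73/23 = 73/23; prior mean = 16/18 = 8/9. Difference = 73/23 − 8/9 = 473/207.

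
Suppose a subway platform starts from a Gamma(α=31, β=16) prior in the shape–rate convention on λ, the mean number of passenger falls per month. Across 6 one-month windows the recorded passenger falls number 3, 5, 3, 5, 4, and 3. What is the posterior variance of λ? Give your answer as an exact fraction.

27/242

Total count: 3 + 5 + 3 + 5 + 4 + 3 = 23.
Total exposure: 6 months.
Gamma(α, β) with Poisson data over total exposure Σt gives posterior Gamma(α+Σx, β+Σt) = Gamma(54, 22).
Posterior variance = α'/β'² = 54/484 = 27/242.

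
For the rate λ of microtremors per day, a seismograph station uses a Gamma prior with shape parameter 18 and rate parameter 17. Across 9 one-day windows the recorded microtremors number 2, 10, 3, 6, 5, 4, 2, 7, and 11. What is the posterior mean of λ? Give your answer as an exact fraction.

Total count: 2 + 10 + 3 + 6 + 5 + 4 + 2 + 7 + 11 = 50.
Total exposure: 9 days.
The Gamma prior is conjugate for the Poisson rate, so λ | data ~ Gamma(18+50, 17+9) = Gamma(68, 26).
Posterior mean = α'/β' = 68/26 = 34/13.

34/13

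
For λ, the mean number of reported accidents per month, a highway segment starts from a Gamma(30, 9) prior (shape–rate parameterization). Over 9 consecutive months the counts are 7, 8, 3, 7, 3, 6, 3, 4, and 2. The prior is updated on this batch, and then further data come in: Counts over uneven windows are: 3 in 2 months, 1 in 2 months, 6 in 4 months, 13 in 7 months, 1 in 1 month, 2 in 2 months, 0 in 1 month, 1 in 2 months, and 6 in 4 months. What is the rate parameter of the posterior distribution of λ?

Total count: 7 + 8 + 3 + 7 + 3 + 6 + 3 + 4 + 2 = 43.
Total exposure: 9 months.
After the first batch: Gamma(30 + 43, 9 + 9) = Gamma(73, 18).
Total count: 3 + 1 + 6 + 13 + 1 + 2 + 0 + 1 + 6 = 33.
Total exposure: 2 + 2 + 4 + 7 + 1 + 2 + 1 + 2 + 4 = 25 months.
After the second batch: Gamma(73 + 33, 18 + 25) = Gamma(106, 43).

43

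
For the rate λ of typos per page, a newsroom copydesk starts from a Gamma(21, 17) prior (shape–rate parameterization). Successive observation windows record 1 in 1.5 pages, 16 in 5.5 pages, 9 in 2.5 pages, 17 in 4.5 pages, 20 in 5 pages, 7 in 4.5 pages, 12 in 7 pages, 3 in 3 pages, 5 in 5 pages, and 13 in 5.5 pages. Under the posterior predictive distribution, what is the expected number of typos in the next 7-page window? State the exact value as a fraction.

Total count: 1 + 16 + 9 + 17 + 20 + 7 + 12 + 3 + 5 + 13 = 103.
Total exposure: 1.5 + 5.5 + 2.5 + 4.5 + 5 + 4.5 + 7 + 3 + 5 + 5.5 = 44 pages.
Gamma(α, β) with Poisson data over total exposure Σt gives posterior Gamma(α+Σx, β+Σt) = Gamma(124, 61).
Predictive mean over a 7-page window = T·E[λ|data] = 7·124/61 = 868/61.

868/61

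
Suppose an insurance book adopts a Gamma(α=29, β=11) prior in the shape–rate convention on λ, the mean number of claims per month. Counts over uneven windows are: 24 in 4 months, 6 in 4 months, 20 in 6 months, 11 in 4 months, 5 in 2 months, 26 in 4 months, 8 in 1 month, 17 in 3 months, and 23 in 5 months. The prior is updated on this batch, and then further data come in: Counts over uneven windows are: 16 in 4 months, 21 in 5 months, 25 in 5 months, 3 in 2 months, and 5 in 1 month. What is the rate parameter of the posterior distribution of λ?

Total count: 24 + 6 + 20 + 11 + 5 + 26 + 8 + 17 + 23 = 140.
Total exposure: 4 + 4 + 6 + 4 + 2 + 4 + 1 + 3 + 5 = 33 months.
After the first batch: Gamma(29 + 140, 11 + 33) = Gamma(169, 44).
Total count: 16 + 21 + 25 + 3 + 5 = 70.
Total exposure: 4 + 5 + 5 + 2 + 1 = 17 months.
After the second batch: Gamma(169 + 70, 44 + 17) = Gamma(239, 61).

61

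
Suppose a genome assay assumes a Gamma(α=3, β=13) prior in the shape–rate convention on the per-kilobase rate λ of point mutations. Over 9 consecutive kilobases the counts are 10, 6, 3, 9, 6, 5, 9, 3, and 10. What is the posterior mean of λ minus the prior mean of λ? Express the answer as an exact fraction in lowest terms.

383/143

Total count: 10 + 6 + 3 + 9 + 6 + 5 + 9 + 3 + 10 = 61.
Total exposure: 9 kilobases.
By Gamma–Poisson conjugacy, the posterior is Gamma(α + Σx, β + Σt) = Gamma(3 + 61, 13 + 9) = Gamma(64, 22).
Posterior mean = 64/22 = 32/11; prior mean = 3/13 = 3/13. Difference = 32/11 − 3/13 = 383/143.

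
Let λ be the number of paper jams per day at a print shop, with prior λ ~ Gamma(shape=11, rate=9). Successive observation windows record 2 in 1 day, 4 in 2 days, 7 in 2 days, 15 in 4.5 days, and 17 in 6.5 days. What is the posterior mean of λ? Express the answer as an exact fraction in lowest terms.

Total count: 2 + 4 + 7 + 15 + 17 = 45.
Total exposure: 1 + 2 + 2 + 4.5 + 6.5 = 16 days.
Posterior: α' = 11 + 45 = 56, β' = 9 + 16 = 25.
Posterior mean = α'/β' = 56/25.

56/25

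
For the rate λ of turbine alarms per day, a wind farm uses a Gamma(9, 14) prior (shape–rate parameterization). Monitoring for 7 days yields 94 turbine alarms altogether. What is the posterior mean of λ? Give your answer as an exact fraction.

103/21

Total count 94 over total exposure 7 days.
The Gamma prior is conjugate for the Poisson rate, so λ | data ~ Gamma(9+94, 14+7) = Gamma(103, 21).
Posterior mean = α'/β' = 103/21.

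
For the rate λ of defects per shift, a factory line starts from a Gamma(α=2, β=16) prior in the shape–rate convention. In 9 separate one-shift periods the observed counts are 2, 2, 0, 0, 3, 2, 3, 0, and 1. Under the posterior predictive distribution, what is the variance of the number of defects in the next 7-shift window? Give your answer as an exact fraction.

Total count: 2 + 2 + 0 + 0 + 3 + 2 + 3 + 0 + 1 = 13.
Total exposure: 9 shifts.
By Gamma–Poisson conjugacy, the posterior is Gamma(α + Σx, β + Σt) = Gamma(2 + 13, 16 + 9) = Gamma(15, 25).
The posterior predictive for a window of length T is Negative Binomial with variance T·α'·(β'+T)/β'² = 7·15·32/625 = 672/125.

672/125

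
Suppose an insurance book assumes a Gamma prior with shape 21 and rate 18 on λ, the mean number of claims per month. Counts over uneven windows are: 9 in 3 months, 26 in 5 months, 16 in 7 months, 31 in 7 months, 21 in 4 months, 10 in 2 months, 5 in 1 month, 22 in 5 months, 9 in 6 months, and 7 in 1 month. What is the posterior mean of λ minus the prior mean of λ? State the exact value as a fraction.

11/6

Total count: 9 + 26 + 16 + 31 + 21 + 10 + 5 + 22 + 9 + 7 = 156.
Total exposure: 3 + 5 + 7 + 7 + 4 + 2 + 1 + 5 + 6 + 1 = 41 months.
By Gamma–Poisson conjugacy, the posterior is Gamma(α + Σx, β + Σt) = Gamma(21 + 156, 18 + 41) = Gamma(177, 59).
Posterior mean = 177/59 = 3; prior mean = 21/18 = 7/6. Difference = 3 − 7/6 = 11/6.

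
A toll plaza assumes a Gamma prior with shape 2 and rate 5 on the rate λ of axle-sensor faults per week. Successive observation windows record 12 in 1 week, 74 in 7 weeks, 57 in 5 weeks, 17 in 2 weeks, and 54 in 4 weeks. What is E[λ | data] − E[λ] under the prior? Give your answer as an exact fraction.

43/5

Total count: 12 + 74 + 57 + 17 + 54 = 214.
Total exposure: 1 + 7 + 5 + 2 + 4 = 19 weeks.
By Gamma–Poisson conjugacy, the posterior is Gamma(α + Σx, β + Σt) = Gamma(2 + 214, 5 + 19) = Gamma(216, 24).
Posterior mean = 216/24 = 9; prior mean = 2/5 = 2/5. Difference = 9 − 2/5 = 43/5.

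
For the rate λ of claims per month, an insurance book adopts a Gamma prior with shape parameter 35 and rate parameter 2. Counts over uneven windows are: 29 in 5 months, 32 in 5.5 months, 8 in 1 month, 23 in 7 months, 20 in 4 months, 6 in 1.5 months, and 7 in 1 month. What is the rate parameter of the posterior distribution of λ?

27

Total count: 29 + 32 + 8 + 23 + 20 + 6 + 7 = 125.
Total exposure: 5 + 5.5 + 1 + 7 + 4 + 1.5 + 1 = 25 months.
Gamma(α, β) with Poisson data over total exposure Σt gives posterior Gamma(α+Σx, β+Σt) = Gamma(160, 27).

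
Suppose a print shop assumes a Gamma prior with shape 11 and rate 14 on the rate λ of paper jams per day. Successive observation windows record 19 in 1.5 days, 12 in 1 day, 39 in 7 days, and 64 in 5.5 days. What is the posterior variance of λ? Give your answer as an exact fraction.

5/29

Total count: 19 + 12 + 39 + 64 = 134.
Total exposure: 1.5 + 1 + 7 + 5.5 = 15 days.
Posterior: α' = 11 + 134 = 145, β' = 14 + 15 = 29.
Posterior variance = α'/β'² = 145/841 = 5/29.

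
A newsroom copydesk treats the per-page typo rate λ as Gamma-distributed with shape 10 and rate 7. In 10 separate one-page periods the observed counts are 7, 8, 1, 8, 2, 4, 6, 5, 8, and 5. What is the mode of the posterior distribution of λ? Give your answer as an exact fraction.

63/17

Total count: 7 + 8 + 1 + 8 + 2 + 4 + 6 + 5 + 8 + 5 = 54.
Total exposure: 10 pages.
Posterior: α' = 10 + 54 = 64, β' = 7 + 10 = 17.
Posterior mode = (α'−1)/β' = 63/17.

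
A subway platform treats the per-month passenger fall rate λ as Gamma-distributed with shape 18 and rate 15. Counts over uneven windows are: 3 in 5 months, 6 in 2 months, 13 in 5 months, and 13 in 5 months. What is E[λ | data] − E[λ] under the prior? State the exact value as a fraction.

Total count: 3 + 6 + 13 + 13 = 35.
Total exposure: 5 + 2 + 5 + 5 = 17 months.
The Gamma prior is conjugate for the Poisson rate, so λ | data ~ Gamma(18+35, 15+17) = Gamma(53, 32).
Posterior mean = 53/32 = 53/32; prior mean = 18/15 = 6/5. Difference = 53/32 − 6/5 = 73/160.

73/160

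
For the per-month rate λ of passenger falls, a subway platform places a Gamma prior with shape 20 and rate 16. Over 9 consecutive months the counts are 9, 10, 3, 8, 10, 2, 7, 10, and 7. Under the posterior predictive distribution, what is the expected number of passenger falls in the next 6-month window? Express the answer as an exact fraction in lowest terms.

Total count: 9 + 10 + 3 + 8 + 10 + 2 + 7 + 10 + 7 = 66.
Total exposure: 9 months.
By Gamma–Poisson conjugacy, the posterior is Gamma(α + Σx, β + Σt) = Gamma(20 + 66, 16 + 9) = Gamma(86, 25).
Predictive mean over a 6-month window = T·E[λ|data] = 6·86/25 = 516/25.

516/25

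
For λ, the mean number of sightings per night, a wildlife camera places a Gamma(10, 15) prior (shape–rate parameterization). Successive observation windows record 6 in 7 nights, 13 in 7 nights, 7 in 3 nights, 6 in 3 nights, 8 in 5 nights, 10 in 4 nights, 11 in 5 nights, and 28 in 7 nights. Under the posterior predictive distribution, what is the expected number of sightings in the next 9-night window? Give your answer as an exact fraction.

Total count: 6 + 13 + 7 + 6 + 8 + 10 + 11 + 28 = 89.
Total exposure: 7 + 7 + 3 + 3 + 5 + 4 + 5 + 7 = 41 nights.
Posterior: α' = 10 + 89 = 99, β' = 15 + 41 = 56.
Predictive mean over a 9-night window = T·E[λ|data] = 9·99/56 = 891/56.

891/56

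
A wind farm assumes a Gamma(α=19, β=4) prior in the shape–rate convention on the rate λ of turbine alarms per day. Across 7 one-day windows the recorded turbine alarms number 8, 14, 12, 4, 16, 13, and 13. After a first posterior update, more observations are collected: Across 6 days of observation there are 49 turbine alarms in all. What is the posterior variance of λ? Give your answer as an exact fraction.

148/289

Total count: 8 + 14 + 12 + 4 + 16 + 13 + 13 = 80.
Total exposure: 7 days.
After the first batch: Gamma(19 + 80, 4 + 7) = Gamma(99, 11).
Total count 49 over total exposure 6 days.
After the second batch: Gamma(99 + 49, 11 + 6) = Gamma(148, 17).
Posterior variance = α'/β'² = 148/289.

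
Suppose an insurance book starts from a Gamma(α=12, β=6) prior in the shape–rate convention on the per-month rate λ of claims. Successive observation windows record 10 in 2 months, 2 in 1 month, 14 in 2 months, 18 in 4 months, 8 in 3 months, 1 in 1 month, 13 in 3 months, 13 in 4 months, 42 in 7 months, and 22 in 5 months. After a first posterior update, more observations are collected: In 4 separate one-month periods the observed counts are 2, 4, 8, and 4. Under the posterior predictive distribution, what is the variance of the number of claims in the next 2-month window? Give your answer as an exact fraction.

Total count: 10 + 2 + 14 + 18 + 8 + 1 + 13 + 13 + 42 + 22 = 143.
Total exposure: 2 + 1 + 2 + 4 + 3 + 1 + 3 + 4 + 7 + 5 = 32 months.
After the first batch: Gamma(12 + 143, 6 + 32) = Gamma(155, 38).
Total count: 2 + 4 + 8 + 4 = 18.
Total exposure: 4 months.
After the second batch: Gamma(155 + 18, 38 + 4) = Gamma(173, 42).
The posterior predictive for a window of length T is Negative Binomial with variance T·α'·(β'+T)/β'² = 2·173·44/1764 = 3806/441.

3806/441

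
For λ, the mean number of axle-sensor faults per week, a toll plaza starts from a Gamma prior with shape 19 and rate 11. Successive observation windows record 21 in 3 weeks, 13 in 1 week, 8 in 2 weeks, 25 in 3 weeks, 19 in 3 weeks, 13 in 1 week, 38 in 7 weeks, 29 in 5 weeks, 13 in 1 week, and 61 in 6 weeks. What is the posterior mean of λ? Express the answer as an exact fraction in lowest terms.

Total count: 21 + 13 + 8 + 25 + 19 + 13 + 38 + 29 + 13 + 61 = 240.
Total exposure: 3 + 1 + 2 + 3 + 3 + 1 + 7 + 5 + 1 + 6 = 32 weeks.
Gamma(α, β) with Poisson data over total exposure Σt gives posterior Gamma(α+Σx, β+Σt) = Gamma(259, 43).
Posterior mean = α'/β' = 259/43.

259/43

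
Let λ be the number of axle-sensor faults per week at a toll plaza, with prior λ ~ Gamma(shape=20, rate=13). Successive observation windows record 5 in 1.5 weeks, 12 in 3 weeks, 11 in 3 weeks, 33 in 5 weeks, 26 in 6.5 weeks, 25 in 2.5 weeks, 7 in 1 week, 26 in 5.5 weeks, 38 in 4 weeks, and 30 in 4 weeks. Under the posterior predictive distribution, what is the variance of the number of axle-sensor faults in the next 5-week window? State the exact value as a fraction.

62910/2401

Total count: 5 + 12 + 11 + 33 + 26 + 25 + 7 + 26 + 38 + 30 = 213.
Total exposure: 1.5 + 3 + 3 + 5 + 6.5 + 2.5 + 1 + 5.5 + 4 + 4 = 36 weeks.
Gamma(α, β) with Poisson data over total exposure Σt gives posterior Gamma(α+Σx, β+Σt) = Gamma(233, 49).
The posterior predictive for a window of length T is Negative Binomial with variance T·α'·(β'+T)/β'² = 5·233·54/2401 = 62910/2401.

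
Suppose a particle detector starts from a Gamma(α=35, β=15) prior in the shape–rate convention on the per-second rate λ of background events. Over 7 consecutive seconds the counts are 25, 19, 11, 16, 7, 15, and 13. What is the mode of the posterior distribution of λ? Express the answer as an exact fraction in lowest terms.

Total count: 25 + 19 + 11 + 16 + 7 + 15 + 13 = 106.
Total exposure: 7 seconds.
By Gamma–Poisson conjugacy, the posterior is Gamma(α + Σx, β + Σt) = Gamma(35 + 106, 15 + 7) = Gamma(141, 22).
Posterior mode = (α'−1)/β' = 140/22 = 70/11.

70/11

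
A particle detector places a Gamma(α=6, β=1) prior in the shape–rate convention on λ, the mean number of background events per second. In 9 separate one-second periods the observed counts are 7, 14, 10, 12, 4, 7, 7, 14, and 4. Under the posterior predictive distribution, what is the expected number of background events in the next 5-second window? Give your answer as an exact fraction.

85/2

Total count: 7 + 14 + 10 + 12 + 4 + 7 + 7 + 14 + 4 = 79.
Total exposure: 9 seconds.
Posterior: α' = 6 + 79 = 85, β' = 1 + 9 = 10.
Predictive mean over a 5-second window = T·E[λ|data] = 5·85/10 = 85/2.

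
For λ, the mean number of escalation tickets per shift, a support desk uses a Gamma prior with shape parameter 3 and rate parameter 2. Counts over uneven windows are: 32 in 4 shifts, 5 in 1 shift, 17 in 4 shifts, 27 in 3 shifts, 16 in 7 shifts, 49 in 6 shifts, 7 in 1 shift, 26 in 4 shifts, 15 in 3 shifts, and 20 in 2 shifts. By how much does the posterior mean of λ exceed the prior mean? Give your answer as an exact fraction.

323/74

Total count: 32 + 5 + 17 + 27 + 16 + 49 + 7 + 26 + 15 + 20 = 214.
Total exposure: 4 + 1 + 4 + 3 + 7 + 6 + 1 + 4 + 3 + 2 = 35 shifts.
Posterior: α' = 3 + 214 = 217, β' = 2 + 35 = 37.
Posterior mean = 217/37 = 217/37; prior mean = 3/2 = 3/2. Difference = 217/37 − 3/2 = 323/74.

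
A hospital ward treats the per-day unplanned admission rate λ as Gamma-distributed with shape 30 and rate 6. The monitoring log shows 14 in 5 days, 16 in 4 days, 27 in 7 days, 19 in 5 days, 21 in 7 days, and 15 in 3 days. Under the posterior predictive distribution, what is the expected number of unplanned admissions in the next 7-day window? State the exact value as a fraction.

994/37

Total count: 14 + 16 + 27 + 19 + 21 + 15 = 112.
Total exposure: 5 + 4 + 7 + 5 + 7 + 3 = 31 days.
Gamma(α, β) with Poisson data over total exposure Σt gives posterior Gamma(α+Σx, β+Σt) = Gamma(142, 37).
Predictive mean over a 7-day window = T·E[λ|data] = 7·142/37 = 994/37.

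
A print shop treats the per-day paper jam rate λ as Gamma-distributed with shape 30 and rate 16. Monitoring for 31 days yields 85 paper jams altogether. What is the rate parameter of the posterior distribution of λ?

Total count 85 over total exposure 31 days.
Conjugate update: add total count to the shape and total exposure to the rate, giving Gamma(115, 47).

47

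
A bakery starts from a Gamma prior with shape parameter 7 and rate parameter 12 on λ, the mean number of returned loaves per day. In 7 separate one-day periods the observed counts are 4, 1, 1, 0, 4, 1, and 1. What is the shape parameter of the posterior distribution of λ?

19

Total count: 4 + 1 + 1 + 0 + 4 + 1 + 1 = 12.
Total exposure: 7 days.
Gamma(α, β) with Poisson data over total exposure Σt gives posterior Gamma(α+Σx, β+Σt) = Gamma(19, 19).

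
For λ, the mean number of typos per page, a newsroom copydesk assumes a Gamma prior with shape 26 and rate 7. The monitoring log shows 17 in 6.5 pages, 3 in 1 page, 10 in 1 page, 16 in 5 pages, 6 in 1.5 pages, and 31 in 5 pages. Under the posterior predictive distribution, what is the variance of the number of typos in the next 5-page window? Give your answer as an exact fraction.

Total count: 17 + 3 + 10 + 16 + 6 + 31 = 83.
Total exposure: 6.5 + 1 + 1 + 5 + 1.5 + 5 = 20 pages.
Conjugate update: add total count to the shape and total exposure to the rate, giving Gamma(109, 27).
The posterior predictive for a window of length T is Negative Binomial with variance T·α'·(β'+T)/β'² = 5·109·32/729 = 17440/729.

17440/729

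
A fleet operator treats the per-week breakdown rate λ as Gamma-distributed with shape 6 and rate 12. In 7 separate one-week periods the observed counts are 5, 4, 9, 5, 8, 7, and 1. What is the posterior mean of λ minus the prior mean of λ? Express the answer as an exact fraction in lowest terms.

Total count: 5 + 4 + 9 + 5 + 8 + 7 + 1 = 39.
Total exposure: 7 weeks.
Posterior: α' = 6 + 39 = 45, β' = 12 + 7 = 19.
Posterior mean = 45/19 = 45/19; prior mean = 6/12 = 1/2. Difference = 45/19 − 1/2 = 71/38.

71/38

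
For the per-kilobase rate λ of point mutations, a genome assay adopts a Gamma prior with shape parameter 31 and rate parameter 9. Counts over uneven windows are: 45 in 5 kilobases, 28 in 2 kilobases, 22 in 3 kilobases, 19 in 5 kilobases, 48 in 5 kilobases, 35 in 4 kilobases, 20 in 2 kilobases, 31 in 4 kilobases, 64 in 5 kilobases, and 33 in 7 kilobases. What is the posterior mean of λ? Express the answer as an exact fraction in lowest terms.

376/51

Total count: 45 + 28 + 22 + 19 + 48 + 35 + 20 + 31 + 64 + 33 = 345.
Total exposure: 5 + 2 + 3 + 5 + 5 + 4 + 2 + 4 + 5 + 7 = 42 kilobases.
By Gamma–Poisson conjugacy, the posterior is Gamma(α + Σx, β + Σt) = Gamma(31 + 345, 9 + 42) = Gamma(376, 51).
Posterior mean = α'/β' = 376/51.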